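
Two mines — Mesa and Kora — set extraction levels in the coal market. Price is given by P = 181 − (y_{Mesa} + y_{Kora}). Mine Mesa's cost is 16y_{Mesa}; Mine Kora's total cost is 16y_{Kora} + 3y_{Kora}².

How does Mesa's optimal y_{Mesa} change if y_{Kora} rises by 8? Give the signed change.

Mine Mesa's profit: π = y_{Mesa}(181 − (y_{Mesa} + y_{Kora})) − 16y_{Mesa}.
∂π/∂y_{Mesa} = 165 − 2y_{Mesa} − y_{Kora} = 0, so y_{Mesa} = 82.5 − 0.5y_{Kora}.
The reaction-function slope is −0.5, so an 8-unit rise in y_{Kora} moves y_{Mesa} by −0.5 × 8 = −4. Mesa's best response falls — the actions are strategic substitutes.

-4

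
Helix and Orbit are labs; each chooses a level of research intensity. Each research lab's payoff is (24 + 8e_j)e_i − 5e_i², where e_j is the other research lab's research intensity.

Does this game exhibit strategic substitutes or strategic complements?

Helix's payoff is (24 + 8e_O)e_H − 5e_H².
∂π/∂e_H = 24 + 8e_O − 10e_H = 0, so e_H = 2.4 + 0.8e_O.
The best-response slope de_H/de_O = 0.8 > 0: the reaction function is upward-sloping, so the choices are strategic complements.

strategic complements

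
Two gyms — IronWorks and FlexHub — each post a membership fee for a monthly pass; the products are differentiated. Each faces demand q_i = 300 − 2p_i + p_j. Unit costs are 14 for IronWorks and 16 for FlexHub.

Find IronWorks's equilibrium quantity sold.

191.2

IronWorks's profit: π = (p_{IronWorks} − 14)(300 − 2p_{IronWorks} + p_{FlexHub}).
∂π/∂p_{IronWorks} = 328 − 4p_{IronWorks} + p_{FlexHub} = 0 ⇒ p_{IronWorks} = 82 + 0.25p_{FlexHub}.
Similarly p_{FlexHub} = 83 + 0.25p_{IronWorks}.
Substituting the second reaction function into the first: p_{IronWorks} = 82 + 0.25(83 + 0.25p_{IronWorks}), which gives 0.9375p_{IronWorks} = 102.75 ⇒ p_{IronWorks} = 109.6.
Then p_{FlexHub} = 83 + 0.25·109.6 = 110.4.
q_{IronWorks} = 300 − 2·109.6 + 110.4 = 191.2.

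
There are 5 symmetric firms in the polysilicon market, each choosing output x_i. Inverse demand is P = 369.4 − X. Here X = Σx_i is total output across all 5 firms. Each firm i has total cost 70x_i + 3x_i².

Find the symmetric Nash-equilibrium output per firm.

24.95

A representative firm's profit is π_i = x_i(369.4 − X) − 70x_i − 3x_i², with X = x_i + Σ_{j≠i} x_j.
First-order condition: 299.4 − 8x_i − Σ_{j≠i} x_j = 0.
In a symmetric equilibrium every firm chooses the same x, so Σ_{j≠i} x_j = 4x. The condition becomes 299.4 − 12x = 0, giving x = 299.4/12 = 24.95.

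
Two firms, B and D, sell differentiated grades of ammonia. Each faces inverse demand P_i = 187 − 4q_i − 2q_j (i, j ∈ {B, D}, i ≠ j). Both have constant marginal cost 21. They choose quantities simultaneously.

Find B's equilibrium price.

Firm B's profit: π = q_B(187 − 4q_B − 2q_D) − 21q_B.
∂π/∂q_B = 166 − 8q_B − 2q_D = 0 ⇒ q_B = 20.75 − 0.25q_D.
By symmetry q_D = q_B; substituting into the reaction function, 1.25q_B = 20.75 and q_B = 16.6.
P_B = 187 − 4·16.6 − 2·16.6 = 87.4.

87.4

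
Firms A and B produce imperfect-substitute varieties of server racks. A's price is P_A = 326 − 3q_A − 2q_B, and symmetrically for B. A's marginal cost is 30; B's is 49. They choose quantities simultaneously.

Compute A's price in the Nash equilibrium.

144.5625

Firm A's profit: π = q_A(326 − 3q_A − 2q_B) − 30q_A.
∂π/∂q_A = 296 − 6q_A − 2q_B = 0 ⇒ q_A = 148/3 − (1/3)q_B.
Similarly q_B = 277/6 − (1/3)q_A.
Substituting the second reaction function into the first: q_A = 148/3 − (1/3)(277/6 − (1/3)q_A), which gives (8/9)q_A = 611/18 ⇒ q_A = 38.1875.
Then q_B = 277/6 − (1/3)·38.1875 = 33.4375.
P_A = 326 − 3·38.1875 − 2·33.4375 = 144.5625.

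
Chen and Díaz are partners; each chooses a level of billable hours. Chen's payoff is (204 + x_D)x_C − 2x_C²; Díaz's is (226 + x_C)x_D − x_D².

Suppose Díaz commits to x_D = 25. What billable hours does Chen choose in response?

Expanding Chen's payoff: 204x_C + x_Dx_C − 2x_C².
∂π/∂x_C = 204 + x_D − 4x_C = 0, so x_C = 51 + 0.25x_D.
At x_D = 25: x_C = 51 + 0.25·25 = 57.25.

57.25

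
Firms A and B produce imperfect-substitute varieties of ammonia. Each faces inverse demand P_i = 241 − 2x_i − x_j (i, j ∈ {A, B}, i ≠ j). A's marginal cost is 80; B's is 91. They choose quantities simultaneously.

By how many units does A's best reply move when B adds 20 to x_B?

Firm A's profit: π = x_A(241 − 2x_A − x_B) − 80x_A.
∂π/∂x_A = 161 − 4x_A − x_B = 0 ⇒ x_A = 40.25 − 0.25x_B.
The reaction-function slope is −0.25, so a 20-unit rise in x_B moves x_A by −0.25 × 20 = −5. A's best response falls — the actions are strategic substitutes.

-5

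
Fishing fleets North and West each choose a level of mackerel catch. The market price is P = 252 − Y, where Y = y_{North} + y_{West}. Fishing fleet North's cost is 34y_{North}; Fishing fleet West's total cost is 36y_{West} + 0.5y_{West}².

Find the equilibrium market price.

Fishing fleet North's profit: π = y_{North}(252 − (y_{North} + y_{West})) − 34y_{North}.
∂π/∂y_{North} = 218 − 2y_{North} − y_{West} = 0, so y_{North} = 109 − 0.5y_{West}.
For West: ∂π/∂y_{West} = 216 − 3y_{West} − y_{North} = 0 ⇒ y_{West} = 72 − (1/3)y_{North}.
Plugging y_{West} into North's best response: y_{North} = 109 − 0.5(72 − (1/3)y_{North}) ⇒ (5/6)y_{North} = 73, so y_{North} = 87.6.
Then y_{West} = 72 − (1/3)·87.6 = 42.8.
Equilibrium price: P = 252 − 130.4 = 121.6.

121.6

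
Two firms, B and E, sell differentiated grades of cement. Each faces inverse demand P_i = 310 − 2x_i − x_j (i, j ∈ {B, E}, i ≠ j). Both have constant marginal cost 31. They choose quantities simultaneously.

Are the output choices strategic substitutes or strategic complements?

strategic substitutes

Firm B's profit: π = x_B(310 − 2x_B − x_E) − 31x_B.
∂π/∂x_B = 279 − 4x_B − x_E = 0 ⇒ x_B = 69.75 − 0.25x_E.
The best-response slope dx_B/dx_E = −0.25 < 0: the reaction function is downward-sloping, so the choices are strategic substitutes.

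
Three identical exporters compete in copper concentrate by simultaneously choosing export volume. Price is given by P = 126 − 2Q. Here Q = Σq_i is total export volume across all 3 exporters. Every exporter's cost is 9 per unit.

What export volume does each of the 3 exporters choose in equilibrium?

14.625

A representative exporter's profit is π_i = q_i(126 − 2Q) − 9q_i, with Q = q_i + Σ_{j≠i} q_j.
First-order condition: 117 − 4q_i − 2Σ_{j≠i} q_j = 0.
With identical exporters, set every q_j = q: then 117 − 4q − 4q = 0, i.e. q = 117/8 = 14.625.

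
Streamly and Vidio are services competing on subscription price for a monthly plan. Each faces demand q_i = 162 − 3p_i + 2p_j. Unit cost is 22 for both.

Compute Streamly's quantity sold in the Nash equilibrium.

Streamly's profit: π = (p_{Streamly} − 22)(162 − 3p_{Streamly} + 2p_{Vidio}).
∂π/∂p_{Streamly} = 228 − 6p_{Streamly} + 2p_{Vidio} = 0 ⇒ p_{Streamly} = 38 + (1/3)p_{Vidio}.
The game is symmetric, so in equilibrium p_{Vidio} = p_{Streamly}: the reaction function gives (2/3)p_{Streamly} = 38, hence p_{Streamly} = 57.
q_{Streamly} = 162 − 3·57 + 2·57 = 105.

105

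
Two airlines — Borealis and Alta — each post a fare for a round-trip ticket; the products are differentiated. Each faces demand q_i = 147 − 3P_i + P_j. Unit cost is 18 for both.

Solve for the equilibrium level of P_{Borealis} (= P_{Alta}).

40.2

Borealis's profit: π = (P_{Borealis} − 18)(147 − 3P_{Borealis} + P_{Alta}).
∂π/∂P_{Borealis} = 201 − 6P_{Borealis} + P_{Alta} = 0 ⇒ P_{Borealis} = 33.5 + (1/6)P_{Alta}.
The game is symmetric, so in equilibrium P_{Alta} = P_{Borealis}: the reaction function gives (5/6)P_{Borealis} = 33.5, hence P_{Borealis} = 40.2.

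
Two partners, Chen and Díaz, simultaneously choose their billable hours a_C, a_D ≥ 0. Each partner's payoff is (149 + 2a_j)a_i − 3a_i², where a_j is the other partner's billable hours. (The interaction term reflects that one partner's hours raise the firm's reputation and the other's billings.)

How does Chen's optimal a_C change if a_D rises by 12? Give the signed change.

Chen's payoff is (149 + 2a_D)a_C − 3a_C².
∂π/∂a_C = 149 + 2a_D − 6a_C = 0, so a_C = 149/6 + (1/3)a_D.
The reaction-function slope is 1/3, so a 12-unit rise in a_D moves a_C by 1/3 × 12 = 4. Chen's best response rises — the actions are strategic complements.

4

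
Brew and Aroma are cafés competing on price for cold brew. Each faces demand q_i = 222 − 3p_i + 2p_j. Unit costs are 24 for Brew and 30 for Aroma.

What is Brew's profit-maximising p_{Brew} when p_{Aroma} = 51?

Brew's profit: π = (p_{Brew} − 24)(222 − 3p_{Brew} + 2p_{Aroma}).
∂π/∂p_{Brew} = 294 − 6p_{Brew} + 2p_{Aroma} = 0 ⇒ p_{Brew} = 49 + (1/3)p_{Aroma}.
At p_{Aroma} = 51: p_{Brew} = 49 + (1/3)·51 = 66.

66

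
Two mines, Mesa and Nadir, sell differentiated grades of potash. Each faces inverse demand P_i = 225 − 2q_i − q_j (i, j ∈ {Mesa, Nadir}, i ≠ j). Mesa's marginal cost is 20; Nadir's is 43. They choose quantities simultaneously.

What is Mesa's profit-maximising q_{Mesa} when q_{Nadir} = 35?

Mine Mesa's profit: π = q_{Mesa}(225 − 2q_{Mesa} − q_{Nadir}) − 20q_{Mesa}.
∂π/∂q_{Mesa} = 205 − 4q_{Mesa} − q_{Nadir} = 0 ⇒ q_{Mesa} = 51.25 − 0.25q_{Nadir}.
At q_{Nadir} = 35: q_{Mesa} = 51.25 − 0.25·35 = 42.5.

42.5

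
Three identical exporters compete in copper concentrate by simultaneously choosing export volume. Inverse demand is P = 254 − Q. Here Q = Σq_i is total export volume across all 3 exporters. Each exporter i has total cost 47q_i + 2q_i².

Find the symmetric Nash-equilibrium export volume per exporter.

25.875

A representative exporter's profit is π_i = q_i(254 − Q) − 47q_i − 2q_i², with Q = q_i + Σ_{j≠i} q_j.
First-order condition: 207 − 6q_i − Σ_{j≠i} q_j = 0.
Imposing symmetry (q_j = q for all j) turns Σ_{j≠i} q_j into 2q, so 207 = 8q and q = 25.875.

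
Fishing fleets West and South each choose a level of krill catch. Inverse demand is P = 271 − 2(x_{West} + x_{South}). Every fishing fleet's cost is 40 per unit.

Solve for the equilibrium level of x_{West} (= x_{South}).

38.5

Fishing fleet West's profit: π = x_{West}(271 − 2(x_{West} + x_{South})) − 40x_{West}.
∂π/∂x_{West} = 231 − 4x_{West} − 2x_{South} = 0, so x_{West} = 57.75 − 0.5x_{South}.
By symmetry x_{South} = x_{West}; substituting into the reaction function, 1.5x_{West} = 57.75 and x_{West} = 38.5.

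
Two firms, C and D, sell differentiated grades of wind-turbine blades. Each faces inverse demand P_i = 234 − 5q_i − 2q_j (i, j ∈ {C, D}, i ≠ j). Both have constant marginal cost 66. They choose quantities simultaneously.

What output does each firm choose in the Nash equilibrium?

Firm C's profit: π = q_C(234 − 5q_C − 2q_D) − 66q_C.
∂π/∂q_C = 168 − 10q_C − 2q_D = 0 ⇒ q_C = 16.8 − 0.2q_D.
Setting q_C = q_D in the reaction function: q_C = 16.8 − 0.2q_C, so q_C = 16.8 / 1.2 = 14.

14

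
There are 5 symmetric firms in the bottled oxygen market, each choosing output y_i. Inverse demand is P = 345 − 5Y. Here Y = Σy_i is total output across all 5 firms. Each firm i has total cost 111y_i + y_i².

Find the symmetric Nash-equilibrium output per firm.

7.3125

A representative firm's profit is π_i = y_i(345 − 5Y) − 111y_i − y_i², with Y = y_i + Σ_{j≠i} y_j.
First-order condition: 234 − 12y_i − 5Σ_{j≠i} y_j = 0.
Imposing symmetry (y_j = y for all j) turns Σ_{j≠i} y_j into 4y, so 234 = 32y and y = 7.3125.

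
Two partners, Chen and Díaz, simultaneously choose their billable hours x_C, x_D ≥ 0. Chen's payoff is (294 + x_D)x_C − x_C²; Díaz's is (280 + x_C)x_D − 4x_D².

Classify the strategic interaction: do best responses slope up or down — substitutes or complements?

Expanding Chen's payoff: 294x_C + x_Dx_C − x_C².
∂π/∂x_C = 294 + x_D − 2x_C = 0, so x_C = 147 + 0.5x_D.
The best-response slope dx_C/dx_D = 0.5 > 0: the reaction function is upward-sloping, so the choices are strategic complements.

strategic complements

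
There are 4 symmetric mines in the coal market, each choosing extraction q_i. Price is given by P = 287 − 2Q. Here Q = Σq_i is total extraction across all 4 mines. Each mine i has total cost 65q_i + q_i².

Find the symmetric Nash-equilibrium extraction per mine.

18.5

A representative mine's profit is π_i = q_i(287 − 2Q) − 65q_i − q_i², with Q = q_i + Σ_{j≠i} q_j.
First-order condition: 222 − 6q_i − 2Σ_{j≠i} q_j = 0.
With identical mines, set every q_j = q: then 222 − 6q − 6q = 0, i.e. q = 222/12 = 18.5.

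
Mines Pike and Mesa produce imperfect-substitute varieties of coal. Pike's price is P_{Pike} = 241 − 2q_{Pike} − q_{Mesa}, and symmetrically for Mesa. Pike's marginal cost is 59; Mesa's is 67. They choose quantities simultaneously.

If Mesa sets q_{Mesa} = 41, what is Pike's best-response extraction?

35.25

Mine Pike's profit: π = q_{Pike}(241 − 2q_{Pike} − q_{Mesa}) − 59q_{Pike}.
∂π/∂q_{Pike} = 182 − 4q_{Pike} − q_{Mesa} = 0 ⇒ q_{Pike} = 45.5 − 0.25q_{Mesa}.
At q_{Mesa} = 41: q_{Pike} = 45.5 − 0.25·41 = 35.25.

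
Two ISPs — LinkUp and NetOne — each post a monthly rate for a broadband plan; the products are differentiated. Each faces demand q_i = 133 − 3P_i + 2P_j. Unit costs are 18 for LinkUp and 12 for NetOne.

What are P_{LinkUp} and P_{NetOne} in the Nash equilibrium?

45.625, 43.375

LinkUp's profit: π = (P_{LinkUp} − 18)(133 − 3P_{LinkUp} + 2P_{NetOne}).
∂π/∂P_{LinkUp} = 187 − 6P_{LinkUp} + 2P_{NetOne} = 0 ⇒ P_{LinkUp} = 187/6 + (1/3)P_{NetOne}.
Similarly P_{NetOne} = 169/6 + (1/3)P_{LinkUp}.
Substituting the second reaction function into the first: P_{LinkUp} = 187/6 + (1/3)(169/6 + (1/3)P_{LinkUp}), which gives (8/9)P_{LinkUp} = 365/9 ⇒ P_{LinkUp} = 45.625.
Then P_{NetOne} = 169/6 + (1/3)·45.625 = 43.375.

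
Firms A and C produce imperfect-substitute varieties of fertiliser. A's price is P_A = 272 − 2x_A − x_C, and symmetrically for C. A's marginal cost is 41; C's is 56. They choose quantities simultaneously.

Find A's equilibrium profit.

4455.68

Firm A's profit: π = x_A(272 − 2x_A − x_C) − 41x_A.
∂π/∂x_A = 231 − 4x_A − x_C = 0 ⇒ x_A = 57.75 − 0.25x_C.
Similarly x_C = 54 − 0.25x_A.
Plugging x_C into A's best response: x_A = 57.75 − 0.25(54 − 0.25x_A) ⇒ 0.9375x_A = 44.25, so x_A = 47.2.
Then x_C = 54 − 0.25·47.2 = 42.2.
P_A = 272 − 2·47.2 − 42.2 = 135.4.
Profit = (135.4 − 41)·47.2 = 4455.68.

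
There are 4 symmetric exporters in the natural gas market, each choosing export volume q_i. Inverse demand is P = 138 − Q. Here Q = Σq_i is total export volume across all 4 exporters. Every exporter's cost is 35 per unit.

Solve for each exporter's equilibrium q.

20.6

A representative exporter's profit is π_i = q_i(138 − Q) − 35q_i, with Q = q_i + Σ_{j≠i} q_j.
First-order condition: 103 − 2q_i − Σ_{j≠i} q_j = 0.
With identical exporters, set every q_j = q: then 103 − 2q − 3q = 0, i.e. q = 103/5 = 20.6.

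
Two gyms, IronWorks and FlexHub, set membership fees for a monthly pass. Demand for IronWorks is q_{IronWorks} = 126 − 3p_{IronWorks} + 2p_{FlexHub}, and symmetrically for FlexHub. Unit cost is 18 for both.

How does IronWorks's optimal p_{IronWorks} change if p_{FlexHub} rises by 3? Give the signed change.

1

IronWorks's profit: π = (p_{IronWorks} − 18)(126 − 3p_{IronWorks} + 2p_{FlexHub}).
∂π/∂p_{IronWorks} = 180 − 6p_{IronWorks} + 2p_{FlexHub} = 0 ⇒ p_{IronWorks} = 30 + (1/3)p_{FlexHub}.
The reaction-function slope is 1/3, so a 3-unit rise in p_{FlexHub} moves p_{IronWorks} by 1/3 × 3 = 1. IronWorks's best response rises — the actions are strategic complements.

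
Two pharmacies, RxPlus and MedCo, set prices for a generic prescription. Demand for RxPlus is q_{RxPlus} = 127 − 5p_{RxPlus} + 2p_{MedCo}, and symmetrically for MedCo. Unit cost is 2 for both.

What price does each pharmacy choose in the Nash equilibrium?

17.125

RxPlus's profit: π = (p_{RxPlus} − 2)(127 − 5p_{RxPlus} + 2p_{MedCo}).
∂π/∂p_{RxPlus} = 137 − 10p_{RxPlus} + 2p_{MedCo} = 0 ⇒ p_{RxPlus} = 13.7 + 0.2p_{MedCo}.
Setting p_{RxPlus} = p_{MedCo} in the reaction function: p_{RxPlus} = 13.7 + 0.2p_{RxPlus}, so p_{RxPlus} = 13.7 / 0.8 = 17.125.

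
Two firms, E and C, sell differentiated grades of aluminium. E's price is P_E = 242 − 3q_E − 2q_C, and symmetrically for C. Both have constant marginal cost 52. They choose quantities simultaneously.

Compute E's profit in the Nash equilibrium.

Firm E's profit: π = q_E(242 − 3q_E − 2q_C) − 52q_E.
∂π/∂q_E = 190 − 6q_E − 2q_C = 0 ⇒ q_E = 95/3 − (1/3)q_C.
Setting q_E = q_C in the reaction function: q_E = 95/3 − (1/3)q_E, so q_E = (95/3) / (4/3) = 23.75.
P_E = 242 − 3·23.75 − 2·23.75 = 123.25.
Profit = (123.25 − 52)·23.75 = 1692.1875.

1692.1875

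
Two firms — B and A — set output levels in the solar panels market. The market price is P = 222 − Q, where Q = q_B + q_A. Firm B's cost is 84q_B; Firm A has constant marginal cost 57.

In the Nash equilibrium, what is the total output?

101

Firm B's profit: π = q_B(222 − (q_B + q_A)) − 84q_B.
∂π/∂q_B = 138 − 2q_B − q_A = 0, so q_B = 69 − 0.5q_A.
By the same steps for A: q_A = 82.5 − 0.5q_B.
Solving the two reaction functions simultaneously: (1 − (−0.5)(−0.5))q_B = 69 − 0.5·82.5, so 0.75q_B = 27.75 and q_B = 37.
Then q_A = 82.5 − 0.5·37 = 64.
Total output: 37 + 64 = 101.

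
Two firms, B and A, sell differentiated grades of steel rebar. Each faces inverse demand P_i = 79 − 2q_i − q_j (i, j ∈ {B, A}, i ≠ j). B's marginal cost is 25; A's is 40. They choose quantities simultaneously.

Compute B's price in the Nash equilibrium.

48.6

Firm B's profit: π = q_B(79 − 2q_B − q_A) − 25q_B.
∂π/∂q_B = 54 − 4q_B − q_A = 0 ⇒ q_B = 13.5 − 0.25q_A.
Similarly q_A = 9.75 − 0.25q_B.
Plugging q_A into B's best response: q_B = 13.5 − 0.25(9.75 − 0.25q_B) ⇒ 0.9375q_B = 11.0625, so q_B = 11.8.
Then q_A = 9.75 − 0.25·11.8 = 6.8.
P_B = 79 − 2·11.8 − 6.8 = 48.6.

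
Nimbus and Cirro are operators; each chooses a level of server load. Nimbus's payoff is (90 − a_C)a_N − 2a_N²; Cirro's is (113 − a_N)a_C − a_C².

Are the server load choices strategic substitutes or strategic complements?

strategic substitutes

Expanding Nimbus's payoff: 90a_N − a_Ca_N − 2a_N².
∂π/∂a_N = 90 − a_C − 4a_N = 0, so a_N = 22.5 − 0.25a_C.
The best-response slope da_N/da_C = −0.25 < 0: the reaction function is downward-sloping, so the choices are strategic substitutes.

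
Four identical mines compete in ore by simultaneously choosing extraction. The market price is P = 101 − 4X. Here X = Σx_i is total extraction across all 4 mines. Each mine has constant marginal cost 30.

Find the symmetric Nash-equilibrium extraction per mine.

A representative mine's profit is π_i = x_i(101 − 4X) − 30x_i, with X = x_i + Σ_{j≠i} x_j.
First-order condition: 71 − 8x_i − 4Σ_{j≠i} x_j = 0.
In a symmetric equilibrium every mine chooses the same x, so Σ_{j≠i} x_j = 3x. The condition becomes 71 − 20x = 0, giving x = 71/20 = 3.55.

3.55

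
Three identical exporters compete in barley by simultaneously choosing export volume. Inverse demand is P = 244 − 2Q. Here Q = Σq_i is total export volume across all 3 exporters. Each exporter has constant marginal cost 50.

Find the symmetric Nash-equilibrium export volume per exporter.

24.25

A representative exporter's profit is π_i = q_i(244 − 2Q) − 50q_i, with Q = q_i + Σ_{j≠i} q_j.
First-order condition: 194 − 4q_i − 2Σ_{j≠i} q_j = 0.
Imposing symmetry (q_j = q for all j) turns Σ_{j≠i} q_j into 2q, so 194 = 8q and q = 24.25.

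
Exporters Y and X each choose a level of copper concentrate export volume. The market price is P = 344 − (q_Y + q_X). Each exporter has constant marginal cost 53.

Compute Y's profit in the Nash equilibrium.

9409

Exporter Y's profit: π = q_Y(344 − (q_Y + q_X)) − 53q_Y.
∂π/∂q_Y = 291 − 2q_Y − q_X = 0, so q_Y = 145.5 − 0.5q_X.
The game is symmetric, so in equilibrium q_X = q_Y: the reaction function gives 1.5q_Y = 145.5, hence q_Y = 97.
Price P = 344 − 194 = 150.
Y's profit: (150 − 53)·97 = 9409.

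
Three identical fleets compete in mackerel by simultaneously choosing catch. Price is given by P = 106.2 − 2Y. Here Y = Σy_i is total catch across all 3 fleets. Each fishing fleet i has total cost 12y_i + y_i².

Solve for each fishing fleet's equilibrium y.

A representative fishing fleet's profit is π_i = y_i(106.2 − 2Y) − 12y_i − y_i², with Y = y_i + Σ_{j≠i} y_j.
First-order condition: 94.2 − 6y_i − 2Σ_{j≠i} y_j = 0.
Imposing symmetry (y_j = y for all j) turns Σ_{j≠i} y_j into 2y, so 94.2 = 10y and y = 9.42.

9.42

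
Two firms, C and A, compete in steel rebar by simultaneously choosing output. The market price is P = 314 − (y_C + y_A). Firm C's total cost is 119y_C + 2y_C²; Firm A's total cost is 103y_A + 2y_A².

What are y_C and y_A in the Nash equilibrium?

Firm C's profit: π = y_C(314 − (y_C + y_A)) − 119y_C − 2y_C².
∂π/∂y_C = 195 − 6y_C − y_A = 0, so y_C = 32.5 − (1/6)y_A.
By the same steps for A: y_A = 211/6 − (1/6)y_C.
Solving the two reaction functions simultaneously: (1 − (−1/6)(−1/6))y_C = 32.5 − (1/6)·(211/6), so (35/36)y_C = 959/36 and y_C = 27.4.
Then y_A = 211/6 − (1/6)·27.4 = 30.6.

27.4, 30.6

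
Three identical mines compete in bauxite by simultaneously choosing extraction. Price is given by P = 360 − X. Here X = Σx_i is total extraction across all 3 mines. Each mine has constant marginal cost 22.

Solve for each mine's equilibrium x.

A representative mine's profit is π_i = x_i(360 − X) − 22x_i, with X = x_i + Σ_{j≠i} x_j.
First-order condition: 338 − 2x_i − Σ_{j≠i} x_j = 0.
In a symmetric equilibrium every mine chooses the same x, so Σ_{j≠i} x_j = 2x. The condition becomes 338 − 4x = 0, giving x = 338/4 = 84.5.

84.5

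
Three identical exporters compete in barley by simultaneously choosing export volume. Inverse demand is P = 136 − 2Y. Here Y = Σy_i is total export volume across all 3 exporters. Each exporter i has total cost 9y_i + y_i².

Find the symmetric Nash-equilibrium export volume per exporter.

12.7

A representative exporter's profit is π_i = y_i(136 − 2Y) − 9y_i − y_i², with Y = y_i + Σ_{j≠i} y_j.
First-order condition: 127 − 6y_i − 2Σ_{j≠i} y_j = 0.
In a symmetric equilibrium every exporter chooses the same y, so Σ_{j≠i} y_j = 2y. The condition becomes 127 − 10y = 0, giving y = 127/10 = 12.7.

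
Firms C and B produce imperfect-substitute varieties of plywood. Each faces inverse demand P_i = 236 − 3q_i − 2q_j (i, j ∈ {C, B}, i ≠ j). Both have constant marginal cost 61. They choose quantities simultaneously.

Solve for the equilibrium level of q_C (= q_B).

21.875

Firm C's profit: π = q_C(236 − 3q_C − 2q_B) − 61q_C.
∂π/∂q_C = 175 − 6q_C − 2q_B = 0 ⇒ q_C = 175/6 − (1/3)q_B.
By symmetry q_B = q_C; substituting into the reaction function, (4/3)q_C = 175/6 and q_C = 21.875.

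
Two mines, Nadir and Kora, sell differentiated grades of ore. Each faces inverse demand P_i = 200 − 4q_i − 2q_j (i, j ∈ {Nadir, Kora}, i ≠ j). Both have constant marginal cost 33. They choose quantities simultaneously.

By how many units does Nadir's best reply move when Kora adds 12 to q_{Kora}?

Mine Nadir's profit: π = q_{Nadir}(200 − 4q_{Nadir} − 2q_{Kora}) − 33q_{Nadir}.
∂π/∂q_{Nadir} = 167 − 8q_{Nadir} − 2q_{Kora} = 0 ⇒ q_{Nadir} = 20.875 − 0.25q_{Kora}.
The reaction-function slope is −0.25, so a 12-unit rise in q_{Kora} moves q_{Nadir} by −0.25 × 12 = −3. Nadir's best response falls — the actions are strategic substitutes.

-3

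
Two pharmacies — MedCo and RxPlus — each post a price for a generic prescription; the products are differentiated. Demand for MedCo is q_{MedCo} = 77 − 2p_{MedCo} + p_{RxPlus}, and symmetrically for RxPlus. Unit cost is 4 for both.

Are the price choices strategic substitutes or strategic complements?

strategic complements

MedCo's profit: π = (p_{MedCo} − 4)(77 − 2p_{MedCo} + p_{RxPlus}).
∂π/∂p_{MedCo} = 85 − 4p_{MedCo} + p_{RxPlus} = 0 ⇒ p_{MedCo} = 21.25 + 0.25p_{RxPlus}.
The best-response slope dp_{MedCo}/dp_{RxPlus} = 0.25 > 0: the reaction function is upward-sloping, so the choices are strategic complements.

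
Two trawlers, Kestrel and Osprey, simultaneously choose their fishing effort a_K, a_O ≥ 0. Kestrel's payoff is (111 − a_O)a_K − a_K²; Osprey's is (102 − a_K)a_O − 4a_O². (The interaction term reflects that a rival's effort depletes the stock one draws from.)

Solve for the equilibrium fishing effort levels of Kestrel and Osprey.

52.4, 6.2

Expanding Kestrel's payoff: 111a_K − a_Oa_K − a_K².
∂π/∂a_K = 111 − a_O − 2a_K = 0, so a_K = 55.5 − 0.5a_O.
Likewise for Osprey: a_O = 12.75 − 0.125a_K.
Substituting the second reaction function into the first: a_K = 55.5 − 0.5(12.75 − 0.125a_K), which gives 0.9375a_K = 49.125 ⇒ a_K = 52.4.
Then a_O = 12.75 − 0.125·52.4 = 6.2.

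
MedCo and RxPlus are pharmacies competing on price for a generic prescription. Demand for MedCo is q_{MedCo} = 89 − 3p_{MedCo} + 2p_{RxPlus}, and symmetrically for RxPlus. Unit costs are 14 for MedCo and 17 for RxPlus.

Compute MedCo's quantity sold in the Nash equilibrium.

57.9375

MedCo's profit: π = (p_{MedCo} − 14)(89 − 3p_{MedCo} + 2p_{RxPlus}).
∂π/∂p_{MedCo} = 131 − 6p_{MedCo} + 2p_{RxPlus} = 0 ⇒ p_{MedCo} = 131/6 + (1/3)p_{RxPlus}.
Similarly p_{RxPlus} = 70/3 + (1/3)p_{MedCo}.
Plugging p_{RxPlus} into MedCo's best response: p_{MedCo} = 131/6 + (1/3)(70/3 + (1/3)p_{MedCo}) ⇒ (8/9)p_{MedCo} = 533/18, so p_{MedCo} = 33.3125.
Then p_{RxPlus} = 70/3 + (1/3)·33.3125 = 34.4375.
q_{MedCo} = 89 − 3·33.3125 + 2·34.4375 = 57.9375.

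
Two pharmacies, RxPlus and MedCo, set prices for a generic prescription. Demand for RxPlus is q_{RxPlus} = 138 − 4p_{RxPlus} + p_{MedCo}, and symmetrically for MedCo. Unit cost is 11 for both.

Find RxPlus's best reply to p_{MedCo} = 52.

29.25

RxPlus's profit: π = (p_{RxPlus} − 11)(138 − 4p_{RxPlus} + p_{MedCo}).
∂π/∂p_{RxPlus} = 182 − 8p_{RxPlus} + p_{MedCo} = 0 ⇒ p_{RxPlus} = 22.75 + 0.125p_{MedCo}.
At p_{MedCo} = 52: p_{RxPlus} = 22.75 + 0.125·52 = 29.25.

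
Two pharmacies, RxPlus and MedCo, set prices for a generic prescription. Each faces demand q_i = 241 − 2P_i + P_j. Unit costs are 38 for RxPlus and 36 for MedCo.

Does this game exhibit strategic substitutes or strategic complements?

RxPlus's profit: π = (P_{RxPlus} − 38)(241 − 2P_{RxPlus} + P_{MedCo}).
∂π/∂P_{RxPlus} = 317 − 4P_{RxPlus} + P_{MedCo} = 0 ⇒ P_{RxPlus} = 79.25 + 0.25P_{MedCo}.
The best-response slope dP_{RxPlus}/dP_{MedCo} = 0.25 > 0: the reaction function is upward-sloping, so the choices are strategic complements.

strategic complements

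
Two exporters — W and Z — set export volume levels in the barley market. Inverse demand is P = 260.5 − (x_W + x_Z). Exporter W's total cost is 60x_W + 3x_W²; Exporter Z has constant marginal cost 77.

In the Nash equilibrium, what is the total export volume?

Exporter W's profit: π = x_W(260.5 − (x_W + x_Z)) − 60x_W − 3x_W².
∂π/∂x_W = 200.5 − 8x_W − x_Z = 0, so x_W = 25.0625 − 0.125x_Z.
For Z: ∂π/∂x_Z = 183.5 − 2x_Z − x_W = 0 ⇒ x_Z = 91.75 − 0.5x_W.
Substituting the second reaction function into the first: x_W = 25.0625 − 0.125(91.75 − 0.5x_W), which gives 0.9375x_W = 435/32 ⇒ x_W = 14.5.
Then x_Z = 91.75 − 0.5·14.5 = 84.5.
Total export volume: 14.5 + 84.5 = 99.

99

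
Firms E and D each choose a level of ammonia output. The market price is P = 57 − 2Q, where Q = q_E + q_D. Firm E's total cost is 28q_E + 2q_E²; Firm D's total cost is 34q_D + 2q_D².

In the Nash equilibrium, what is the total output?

Firm E's profit: π = q_E(57 − 2(q_E + q_D)) − 28q_E − 2q_E².
∂π/∂q_E = 29 − 8q_E − 2q_D = 0, so q_E = 3.625 − 0.25q_D.
By the same steps for D: q_D = 2.875 − 0.25q_E.
Solving the two reaction functions simultaneously: (1 − (−0.25)(−0.25))q_E = 3.625 − 0.25·2.875, so 0.9375q_E = 93/32 and q_E = 3.1.
Then q_D = 2.875 − 0.25·3.1 = 2.1.
Total output: 3.1 + 2.1 = 5.2.

5.2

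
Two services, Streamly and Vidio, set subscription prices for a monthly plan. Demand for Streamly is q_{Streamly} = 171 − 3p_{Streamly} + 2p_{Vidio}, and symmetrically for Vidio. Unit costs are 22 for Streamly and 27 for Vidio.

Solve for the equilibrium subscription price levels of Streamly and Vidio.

Streamly's profit: π = (p_{Streamly} − 22)(171 − 3p_{Streamly} + 2p_{Vidio}).
∂π/∂p_{Streamly} = 237 − 6p_{Streamly} + 2p_{Vidio} = 0 ⇒ p_{Streamly} = 39.5 + (1/3)p_{Vidio}.
Similarly p_{Vidio} = 42 + (1/3)p_{Streamly}.
Solving the two reaction functions simultaneously: (1 − (1/3)(1/3))p_{Streamly} = 39.5 + (1/3)·42, so (8/9)p_{Streamly} = 53.5 and p_{Streamly} = 60.1875.
Then p_{Vidio} = 42 + (1/3)·60.1875 = 62.0625.

60.1875, 62.0625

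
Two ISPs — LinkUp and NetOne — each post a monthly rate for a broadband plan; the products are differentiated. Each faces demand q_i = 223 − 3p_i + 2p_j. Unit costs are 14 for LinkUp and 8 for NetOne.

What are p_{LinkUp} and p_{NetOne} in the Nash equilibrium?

LinkUp's profit: π = (p_{LinkUp} − 14)(223 − 3p_{LinkUp} + 2p_{NetOne}).
∂π/∂p_{LinkUp} = 265 − 6p_{LinkUp} + 2p_{NetOne} = 0 ⇒ p_{LinkUp} = 265/6 + (1/3)p_{NetOne}.
Similarly p_{NetOne} = 247/6 + (1/3)p_{LinkUp}.
Solving the two reaction functions simultaneously: (1 − (1/3)(1/3))p_{LinkUp} = 265/6 + (1/3)·(247/6), so (8/9)p_{LinkUp} = 521/9 and p_{LinkUp} = 65.125.
Then p_{NetOne} = 247/6 + (1/3)·65.125 = 62.875.

65.125, 62.875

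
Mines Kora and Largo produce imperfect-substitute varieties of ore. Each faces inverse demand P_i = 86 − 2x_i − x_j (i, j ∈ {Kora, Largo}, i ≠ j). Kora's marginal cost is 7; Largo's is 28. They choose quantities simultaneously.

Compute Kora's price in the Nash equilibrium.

Mine Kora's profit: π = x_{Kora}(86 − 2x_{Kora} − x_{Largo}) − 7x_{Kora}.
∂π/∂x_{Kora} = 79 − 4x_{Kora} − x_{Largo} = 0 ⇒ x_{Kora} = 19.75 − 0.25x_{Largo}.
Similarly x_{Largo} = 14.5 − 0.25x_{Kora}.
Plugging x_{Largo} into Kora's best response: x_{Kora} = 19.75 − 0.25(14.5 − 0.25x_{Kora}) ⇒ 0.9375x_{Kora} = 16.125, so x_{Kora} = 17.2.
Then x_{Largo} = 14.5 − 0.25·17.2 = 10.2.
P_{Kora} = 86 − 2·17.2 − 10.2 = 41.4.

41.4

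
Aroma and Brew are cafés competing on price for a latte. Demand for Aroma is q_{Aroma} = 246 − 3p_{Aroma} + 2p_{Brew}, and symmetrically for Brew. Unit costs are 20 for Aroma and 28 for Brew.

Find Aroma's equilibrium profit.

10092

Aroma's profit: π = (p_{Aroma} − 20)(246 − 3p_{Aroma} + 2p_{Brew}).
∂π/∂p_{Aroma} = 306 − 6p_{Aroma} + 2p_{Brew} = 0 ⇒ p_{Aroma} = 51 + (1/3)p_{Brew}.
Similarly p_{Brew} = 55 + (1/3)p_{Aroma}.
Plugging p_{Brew} into Aroma's best response: p_{Aroma} = 51 + (1/3)(55 + (1/3)p_{Aroma}) ⇒ (8/9)p_{Aroma} = 208/3, so p_{Aroma} = 78.
Then p_{Brew} = 55 + (1/3)·78 = 81.
q_{Aroma} = 246 − 3·78 + 2·81 = 174.
Profit = (78 − 20)·174 = 10092.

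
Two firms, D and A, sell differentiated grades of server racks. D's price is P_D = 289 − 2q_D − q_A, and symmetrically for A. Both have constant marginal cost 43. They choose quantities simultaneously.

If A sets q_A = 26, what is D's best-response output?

Firm D's profit: π = q_D(289 − 2q_D − q_A) − 43q_D.
∂π/∂q_D = 246 − 4q_D − q_A = 0 ⇒ q_D = 61.5 − 0.25q_A.
At q_A = 26: q_D = 61.5 − 0.25·26 = 55.

55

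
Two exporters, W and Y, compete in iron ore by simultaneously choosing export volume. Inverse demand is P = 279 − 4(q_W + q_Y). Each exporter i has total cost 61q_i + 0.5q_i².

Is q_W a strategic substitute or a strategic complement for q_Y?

strategic substitutes

Exporter W's profit: π = q_W(279 − 4(q_W + q_Y)) − 61q_W − 0.5q_W².
∂π/∂q_W = 218 − 9q_W − 4q_Y = 0, so q_W = 218/9 − (4/9)q_Y.
The best-response slope dq_W/dq_Y = −4/9 < 0: the reaction function is downward-sloping, so the choices are strategic substitutes.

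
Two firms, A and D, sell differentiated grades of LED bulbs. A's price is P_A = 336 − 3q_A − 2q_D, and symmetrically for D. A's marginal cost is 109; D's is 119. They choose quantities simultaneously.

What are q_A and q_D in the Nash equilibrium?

29, 26.5

Firm A's profit: π = q_A(336 − 3q_A − 2q_D) − 109q_A.
∂π/∂q_A = 227 − 6q_A − 2q_D = 0 ⇒ q_A = 227/6 − (1/3)q_D.
Similarly q_D = 217/6 − (1/3)q_A.
Plugging q_D into A's best response: q_A = 227/6 − (1/3)(217/6 − (1/3)q_A) ⇒ (8/9)q_A = 232/9, so q_A = 29.
Then q_D = 217/6 − (1/3)·29 = 26.5.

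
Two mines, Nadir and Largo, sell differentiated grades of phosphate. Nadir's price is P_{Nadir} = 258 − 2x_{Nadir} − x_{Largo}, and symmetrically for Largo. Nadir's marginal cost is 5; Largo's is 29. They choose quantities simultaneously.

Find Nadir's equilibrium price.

Mine Nadir's profit: π = x_{Nadir}(258 − 2x_{Nadir} − x_{Largo}) − 5x_{Nadir}.
∂π/∂x_{Nadir} = 253 − 4x_{Nadir} − x_{Largo} = 0 ⇒ x_{Nadir} = 63.25 − 0.25x_{Largo}.
Similarly x_{Largo} = 57.25 − 0.25x_{Nadir}.
Plugging x_{Largo} into Nadir's best response: x_{Nadir} = 63.25 − 0.25(57.25 − 0.25x_{Nadir}) ⇒ 0.9375x_{Nadir} = 48.9375, so x_{Nadir} = 52.2.
Then x_{Largo} = 57.25 − 0.25·52.2 = 44.2.
P_{Nadir} = 258 − 2·52.2 − 44.2 = 109.4.

109.4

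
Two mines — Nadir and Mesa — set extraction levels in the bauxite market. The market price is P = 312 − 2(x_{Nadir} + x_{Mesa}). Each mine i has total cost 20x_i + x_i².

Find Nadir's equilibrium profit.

Mine Nadir's profit: π = x_{Nadir}(312 − 2(x_{Nadir} + x_{Mesa})) − 20x_{Nadir} − x_{Nadir}².
∂π/∂x_{Nadir} = 292 − 6x_{Nadir} − 2x_{Mesa} = 0, so x_{Nadir} = 146/3 − (1/3)x_{Mesa}.
The game is symmetric, so in equilibrium x_{Mesa} = x_{Nadir}: the reaction function gives (4/3)x_{Nadir} = 146/3, hence x_{Nadir} = 36.5.
Price P = 312 − 2·73 = 166.
Nadir's profit: (166 − 20)·36.5 − (36.5)² = 3996.75.

3996.75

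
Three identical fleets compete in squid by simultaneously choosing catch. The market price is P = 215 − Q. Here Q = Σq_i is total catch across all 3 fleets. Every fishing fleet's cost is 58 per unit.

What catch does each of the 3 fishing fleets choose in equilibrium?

39.25

A representative fishing fleet's profit is π_i = q_i(215 − Q) − 58q_i, with Q = q_i + Σ_{j≠i} q_j.
First-order condition: 157 − 2q_i − Σ_{j≠i} q_j = 0.
With identical fishing fleets, set every q_j = q: then 157 − 2q − 2q = 0, i.e. q = 157/4 = 39.25.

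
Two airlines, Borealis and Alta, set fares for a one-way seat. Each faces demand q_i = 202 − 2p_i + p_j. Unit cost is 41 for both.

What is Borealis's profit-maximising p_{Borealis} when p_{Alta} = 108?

Borealis's profit: π = (p_{Borealis} − 41)(202 − 2p_{Borealis} + p_{Alta}).
∂π/∂p_{Borealis} = 284 − 4p_{Borealis} + p_{Alta} = 0 ⇒ p_{Borealis} = 71 + 0.25p_{Alta}.
At p_{Alta} = 108: p_{Borealis} = 71 + 0.25·108 = 98.

98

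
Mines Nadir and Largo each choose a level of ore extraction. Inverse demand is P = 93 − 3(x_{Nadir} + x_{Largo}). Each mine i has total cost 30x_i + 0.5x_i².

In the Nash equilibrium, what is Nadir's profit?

Mine Nadir's profit: π = x_{Nadir}(93 − 3(x_{Nadir} + x_{Largo})) − 30x_{Nadir} − 0.5x_{Nadir}².
∂π/∂x_{Nadir} = 63 − 7x_{Nadir} − 3x_{Largo} = 0, so x_{Nadir} = 9 − (3/7)x_{Largo}.
Setting x_{Nadir} = x_{Largo} in the reaction function: x_{Nadir} = 9 − (3/7)x_{Nadir}, so x_{Nadir} = 9 / (10/7) = 6.3.
Price P = 93 − 3·12.6 = 55.2.
Nadir's profit: (55.2 − 30)·6.3 − 0.5(6.3)² = 138.915.

138.915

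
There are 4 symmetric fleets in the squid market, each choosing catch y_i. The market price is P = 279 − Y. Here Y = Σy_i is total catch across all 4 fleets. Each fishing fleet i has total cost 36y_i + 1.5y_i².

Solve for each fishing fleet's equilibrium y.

30.375

A representative fishing fleet's profit is π_i = y_i(279 − Y) − 36y_i − 1.5y_i², with Y = y_i + Σ_{j≠i} y_j.
First-order condition: 243 − 5y_i − Σ_{j≠i} y_j = 0.
Imposing symmetry (y_j = y for all j) turns Σ_{j≠i} y_j into 3y, so 243 = 8y and y = 30.375.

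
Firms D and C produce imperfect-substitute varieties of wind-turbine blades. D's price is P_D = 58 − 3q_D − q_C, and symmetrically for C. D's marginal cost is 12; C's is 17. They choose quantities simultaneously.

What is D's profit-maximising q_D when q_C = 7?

6.5

Firm D's profit: π = q_D(58 − 3q_D − q_C) − 12q_D.
∂π/∂q_D = 46 − 6q_D − q_C = 0 ⇒ q_D = 23/3 − (1/6)q_C.
At q_C = 7: q_D = 23/3 − (1/6)·7 = 6.5.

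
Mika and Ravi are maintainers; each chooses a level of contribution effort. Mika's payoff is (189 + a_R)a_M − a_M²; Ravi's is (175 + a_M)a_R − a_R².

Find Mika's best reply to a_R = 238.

213.5

Expanding Mika's payoff: 189a_M + a_Ra_M − a_M².
∂π/∂a_M = 189 + a_R − 2a_M = 0, so a_M = 94.5 + 0.5a_R.
At a_R = 238: a_M = 94.5 + 0.5·238 = 213.5.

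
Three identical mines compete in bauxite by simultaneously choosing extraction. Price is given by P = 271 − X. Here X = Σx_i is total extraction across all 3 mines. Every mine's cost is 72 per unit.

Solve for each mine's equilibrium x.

49.75

A representative mine's profit is π_i = x_i(271 − X) − 72x_i, with X = x_i + Σ_{j≠i} x_j.
First-order condition: 199 − 2x_i − Σ_{j≠i} x_j = 0.
In a symmetric equilibrium every mine chooses the same x, so Σ_{j≠i} x_j = 2x. The condition becomes 199 − 4x = 0, giving x = 199/4 = 49.75.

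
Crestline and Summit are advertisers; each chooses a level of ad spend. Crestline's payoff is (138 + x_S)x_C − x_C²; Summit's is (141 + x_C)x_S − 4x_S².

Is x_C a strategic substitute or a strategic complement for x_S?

Expanding Crestline's payoff: 138x_C + x_Sx_C − x_C².
∂π/∂x_C = 138 + x_S − 2x_C = 0, so x_C = 69 + 0.5x_S.
The best-response slope dx_C/dx_S = 0.5 > 0: the reaction function is upward-sloping, so the choices are strategic complements.

strategic complements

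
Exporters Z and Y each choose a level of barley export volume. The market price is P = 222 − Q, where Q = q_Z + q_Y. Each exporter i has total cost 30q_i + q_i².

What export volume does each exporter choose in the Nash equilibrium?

38.4

Exporter Z's profit: π = q_Z(222 − (q_Z + q_Y)) − 30q_Z − q_Z².
∂π/∂q_Z = 192 − 4q_Z − q_Y = 0, so q_Z = 48 − 0.25q_Y.
Setting q_Z = q_Y in the reaction function: q_Z = 48 − 0.25q_Z, so q_Z = 48 / 1.25 = 38.4.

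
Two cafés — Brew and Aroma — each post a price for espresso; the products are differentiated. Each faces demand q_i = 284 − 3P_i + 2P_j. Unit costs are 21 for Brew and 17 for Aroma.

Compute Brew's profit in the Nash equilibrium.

Brew's profit: π = (P_{Brew} − 21)(284 − 3P_{Brew} + 2P_{Aroma}).
∂π/∂P_{Brew} = 347 − 6P_{Brew} + 2P_{Aroma} = 0 ⇒ P_{Brew} = 347/6 + (1/3)P_{Aroma}.
Similarly P_{Aroma} = 335/6 + (1/3)P_{Brew}.
Substituting the second reaction function into the first: P_{Brew} = 347/6 + (1/3)(335/6 + (1/3)P_{Brew}), which gives (8/9)P_{Brew} = 688/9 ⇒ P_{Brew} = 86.
Then P_{Aroma} = 335/6 + (1/3)·86 = 84.5.
q_{Brew} = 284 − 3·86 + 2·84.5 = 195.
Profit = (86 − 21)·195 = 12675.

12675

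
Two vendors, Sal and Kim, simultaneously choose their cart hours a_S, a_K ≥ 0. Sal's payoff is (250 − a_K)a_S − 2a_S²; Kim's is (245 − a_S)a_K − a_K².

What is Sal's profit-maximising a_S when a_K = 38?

53

Expanding Sal's payoff: 250a_S − a_Ka_S − 2a_S².
∂π/∂a_S = 250 − a_K − 4a_S = 0, so a_S = 62.5 − 0.25a_K.
At a_K = 38: a_S = 62.5 − 0.25·38 = 53.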